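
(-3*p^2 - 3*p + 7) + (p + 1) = -3*p^2 - 2*p + 8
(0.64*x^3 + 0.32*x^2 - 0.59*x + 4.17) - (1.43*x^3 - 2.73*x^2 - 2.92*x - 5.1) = -0.79*x^3 + 3.05*x^2 + 2.33*x + 9.27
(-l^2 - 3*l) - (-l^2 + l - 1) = 1 - 4*l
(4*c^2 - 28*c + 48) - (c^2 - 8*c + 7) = 3*c^2 - 20*c + 41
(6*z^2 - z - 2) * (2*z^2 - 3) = 12*z^4 - 2*z^3 - 22*z^2 + 3*z + 6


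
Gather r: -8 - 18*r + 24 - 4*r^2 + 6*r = -4*r^2 - 12*r + 16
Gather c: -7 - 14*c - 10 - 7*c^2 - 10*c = -7*c^2 - 24*c - 17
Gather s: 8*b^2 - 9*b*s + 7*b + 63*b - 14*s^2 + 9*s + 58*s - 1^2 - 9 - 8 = 8*b^2 + 70*b - 14*s^2 + s*(67 - 9*b) - 18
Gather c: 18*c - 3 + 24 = 18*c + 21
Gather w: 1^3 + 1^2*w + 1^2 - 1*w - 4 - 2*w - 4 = -2*w - 6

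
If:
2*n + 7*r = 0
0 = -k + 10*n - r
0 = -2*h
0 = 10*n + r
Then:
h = 0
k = 0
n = 0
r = 0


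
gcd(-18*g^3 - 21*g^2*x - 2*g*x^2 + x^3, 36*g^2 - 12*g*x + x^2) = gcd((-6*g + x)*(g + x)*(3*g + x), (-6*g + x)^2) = -6*g + x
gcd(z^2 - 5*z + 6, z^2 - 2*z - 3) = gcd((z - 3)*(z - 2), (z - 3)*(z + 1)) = z - 3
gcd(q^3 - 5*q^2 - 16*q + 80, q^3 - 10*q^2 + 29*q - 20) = q^2 - 9*q + 20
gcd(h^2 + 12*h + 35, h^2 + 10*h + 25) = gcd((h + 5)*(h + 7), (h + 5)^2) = h + 5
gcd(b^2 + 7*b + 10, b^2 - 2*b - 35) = b + 5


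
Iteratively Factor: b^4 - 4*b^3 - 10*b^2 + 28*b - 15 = (b - 1)*(b^3 - 3*b^2 - 13*b + 15) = (b - 5)*(b - 1)*(b^2 + 2*b - 3) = (b - 5)*(b - 1)*(b + 3)*(b - 1)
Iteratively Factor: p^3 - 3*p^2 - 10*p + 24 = (p - 2)*(p^2 - p - 12) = (p - 4)*(p - 2)*(p + 3)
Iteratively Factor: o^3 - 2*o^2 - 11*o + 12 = (o + 3)*(o^2 - 5*o + 4) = (o - 1)*(o + 3)*(o - 4)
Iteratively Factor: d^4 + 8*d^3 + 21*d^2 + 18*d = (d + 2)*(d^3 + 6*d^2 + 9*d) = (d + 2)*(d + 3)*(d^2 + 3*d) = (d + 2)*(d + 3)^2*(d)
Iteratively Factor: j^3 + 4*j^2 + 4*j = (j + 2)*(j^2 + 2*j) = (j + 2)^2*(j)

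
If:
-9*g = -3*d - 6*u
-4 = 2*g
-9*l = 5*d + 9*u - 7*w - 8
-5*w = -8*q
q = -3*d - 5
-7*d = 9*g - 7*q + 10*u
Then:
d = 13/23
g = -2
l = -9263/2070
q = -154/23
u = -151/46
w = -1232/115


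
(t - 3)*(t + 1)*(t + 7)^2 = t^4 + 12*t^3 + 18*t^2 - 140*t - 147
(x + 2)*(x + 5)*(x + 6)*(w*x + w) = w*x^4 + 14*w*x^3 + 65*w*x^2 + 112*w*x + 60*w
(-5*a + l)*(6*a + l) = -30*a^2 + a*l + l^2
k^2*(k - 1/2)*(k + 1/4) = k^4 - k^3/4 - k^2/8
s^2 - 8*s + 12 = (s - 6)*(s - 2)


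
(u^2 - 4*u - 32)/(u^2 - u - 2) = (-u^2 + 4*u + 32)/(-u^2 + u + 2)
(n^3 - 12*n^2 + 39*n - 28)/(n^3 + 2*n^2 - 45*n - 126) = (n^2 - 5*n + 4)/(n^2 + 9*n + 18)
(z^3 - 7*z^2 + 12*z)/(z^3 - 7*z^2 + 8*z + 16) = z*(z - 3)/(z^2 - 3*z - 4)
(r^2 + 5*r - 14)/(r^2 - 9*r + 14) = (r + 7)/(r - 7)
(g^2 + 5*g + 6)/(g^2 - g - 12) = (g + 2)/(g - 4)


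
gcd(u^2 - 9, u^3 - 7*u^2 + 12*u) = u - 3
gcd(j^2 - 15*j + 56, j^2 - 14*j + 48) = j - 8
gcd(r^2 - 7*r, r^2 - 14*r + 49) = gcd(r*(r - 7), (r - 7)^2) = r - 7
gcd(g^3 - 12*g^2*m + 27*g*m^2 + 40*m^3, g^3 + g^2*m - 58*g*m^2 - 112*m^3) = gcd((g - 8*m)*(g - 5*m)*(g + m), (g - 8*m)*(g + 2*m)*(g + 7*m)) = g - 8*m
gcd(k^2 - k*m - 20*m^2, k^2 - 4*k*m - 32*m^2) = k + 4*m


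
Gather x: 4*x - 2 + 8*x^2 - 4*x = 8*x^2 - 2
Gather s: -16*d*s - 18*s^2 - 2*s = -18*s^2 + s*(-16*d - 2)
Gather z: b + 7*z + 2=b + 7*z + 2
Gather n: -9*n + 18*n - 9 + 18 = 9*n + 9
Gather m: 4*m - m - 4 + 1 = 3*m - 3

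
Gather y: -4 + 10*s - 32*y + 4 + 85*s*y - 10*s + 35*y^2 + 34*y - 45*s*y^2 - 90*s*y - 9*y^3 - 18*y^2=-9*y^3 + y^2*(17 - 45*s) + y*(2 - 5*s)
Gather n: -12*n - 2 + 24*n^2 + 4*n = 24*n^2 - 8*n - 2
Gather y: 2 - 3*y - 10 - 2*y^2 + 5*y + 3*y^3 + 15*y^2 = 3*y^3 + 13*y^2 + 2*y - 8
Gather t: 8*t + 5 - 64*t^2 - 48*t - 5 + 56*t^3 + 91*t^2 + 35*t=56*t^3 + 27*t^2 - 5*t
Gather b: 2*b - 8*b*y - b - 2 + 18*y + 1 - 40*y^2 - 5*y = b*(1 - 8*y) - 40*y^2 + 13*y - 1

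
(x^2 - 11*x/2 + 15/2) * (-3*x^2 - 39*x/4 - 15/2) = -3*x^4 + 27*x^3/4 + 189*x^2/8 - 255*x/8 - 225/4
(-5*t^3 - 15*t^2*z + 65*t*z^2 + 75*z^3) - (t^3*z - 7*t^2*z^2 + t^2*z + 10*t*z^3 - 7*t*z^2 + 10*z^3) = -t^3*z - 5*t^3 + 7*t^2*z^2 - 16*t^2*z - 10*t*z^3 + 72*t*z^2 + 65*z^3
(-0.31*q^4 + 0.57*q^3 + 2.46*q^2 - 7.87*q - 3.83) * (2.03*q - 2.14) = -0.6293*q^5 + 1.8205*q^4 + 3.774*q^3 - 21.2405*q^2 + 9.0669*q + 8.1962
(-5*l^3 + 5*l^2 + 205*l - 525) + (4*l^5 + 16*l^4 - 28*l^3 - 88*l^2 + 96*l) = 4*l^5 + 16*l^4 - 33*l^3 - 83*l^2 + 301*l - 525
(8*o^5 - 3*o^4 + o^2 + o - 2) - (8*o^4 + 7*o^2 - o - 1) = 8*o^5 - 11*o^4 - 6*o^2 + 2*o - 1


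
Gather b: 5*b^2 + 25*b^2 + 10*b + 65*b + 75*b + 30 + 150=30*b^2 + 150*b + 180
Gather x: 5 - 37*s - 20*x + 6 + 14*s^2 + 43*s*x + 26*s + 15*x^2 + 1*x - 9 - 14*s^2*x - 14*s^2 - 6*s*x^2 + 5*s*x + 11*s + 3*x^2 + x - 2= x^2*(18 - 6*s) + x*(-14*s^2 + 48*s - 18)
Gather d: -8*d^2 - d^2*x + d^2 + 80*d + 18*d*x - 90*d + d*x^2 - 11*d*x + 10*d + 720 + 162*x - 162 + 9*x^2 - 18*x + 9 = d^2*(-x - 7) + d*(x^2 + 7*x) + 9*x^2 + 144*x + 567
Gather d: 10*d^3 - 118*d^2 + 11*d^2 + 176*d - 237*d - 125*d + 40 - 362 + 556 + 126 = 10*d^3 - 107*d^2 - 186*d + 360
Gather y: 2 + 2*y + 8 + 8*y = 10*y + 10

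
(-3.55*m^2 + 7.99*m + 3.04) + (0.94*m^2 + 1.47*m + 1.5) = -2.61*m^2 + 9.46*m + 4.54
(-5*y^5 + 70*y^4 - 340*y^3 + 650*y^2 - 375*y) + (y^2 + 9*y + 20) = -5*y^5 + 70*y^4 - 340*y^3 + 651*y^2 - 366*y + 20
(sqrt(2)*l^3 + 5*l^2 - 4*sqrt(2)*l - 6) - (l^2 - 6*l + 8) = sqrt(2)*l^3 + 4*l^2 - 4*sqrt(2)*l + 6*l - 14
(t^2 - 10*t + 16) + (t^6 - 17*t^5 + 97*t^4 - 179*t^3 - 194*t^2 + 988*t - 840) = t^6 - 17*t^5 + 97*t^4 - 179*t^3 - 193*t^2 + 978*t - 824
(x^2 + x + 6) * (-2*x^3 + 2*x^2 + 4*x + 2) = -2*x^5 - 6*x^3 + 18*x^2 + 26*x + 12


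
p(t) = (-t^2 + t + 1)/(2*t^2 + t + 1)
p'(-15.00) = 0.00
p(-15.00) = -0.55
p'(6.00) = -0.02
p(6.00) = -0.37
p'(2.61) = -0.12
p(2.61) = -0.19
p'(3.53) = -0.07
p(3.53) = -0.27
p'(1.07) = -0.52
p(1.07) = 0.21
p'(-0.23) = 1.59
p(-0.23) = 0.82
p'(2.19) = -0.17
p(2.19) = -0.13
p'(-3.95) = -0.03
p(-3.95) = -0.66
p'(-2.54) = -0.03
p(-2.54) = -0.70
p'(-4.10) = -0.03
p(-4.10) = -0.65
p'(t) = (1 - 2*t)/(2*t^2 + t + 1) + (-4*t - 1)*(-t^2 + t + 1)/(2*t^2 + t + 1)^2 = 3*t*(-t - 2)/(4*t^4 + 4*t^3 + 5*t^2 + 2*t + 1)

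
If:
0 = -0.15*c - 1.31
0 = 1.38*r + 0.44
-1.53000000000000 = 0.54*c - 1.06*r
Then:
No Solution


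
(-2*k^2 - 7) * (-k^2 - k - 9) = 2*k^4 + 2*k^3 + 25*k^2 + 7*k + 63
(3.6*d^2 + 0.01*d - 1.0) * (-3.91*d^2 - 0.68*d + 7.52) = -14.076*d^4 - 2.4871*d^3 + 30.9752*d^2 + 0.7552*d - 7.52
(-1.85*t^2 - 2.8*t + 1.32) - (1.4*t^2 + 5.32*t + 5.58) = -3.25*t^2 - 8.12*t - 4.26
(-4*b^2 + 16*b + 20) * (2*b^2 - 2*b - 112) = -8*b^4 + 40*b^3 + 456*b^2 - 1832*b - 2240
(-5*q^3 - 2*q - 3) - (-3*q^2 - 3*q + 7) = -5*q^3 + 3*q^2 + q - 10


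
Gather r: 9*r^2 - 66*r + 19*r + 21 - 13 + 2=9*r^2 - 47*r + 10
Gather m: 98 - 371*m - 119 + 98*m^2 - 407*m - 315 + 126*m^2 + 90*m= 224*m^2 - 688*m - 336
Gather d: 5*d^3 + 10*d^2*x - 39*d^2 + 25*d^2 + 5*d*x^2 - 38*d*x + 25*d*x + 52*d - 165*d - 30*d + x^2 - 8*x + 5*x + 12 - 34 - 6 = 5*d^3 + d^2*(10*x - 14) + d*(5*x^2 - 13*x - 143) + x^2 - 3*x - 28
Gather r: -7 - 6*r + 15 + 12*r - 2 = 6*r + 6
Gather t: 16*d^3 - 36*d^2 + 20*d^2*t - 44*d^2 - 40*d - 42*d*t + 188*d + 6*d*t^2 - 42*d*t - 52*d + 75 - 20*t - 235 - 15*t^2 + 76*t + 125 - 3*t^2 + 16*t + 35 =16*d^3 - 80*d^2 + 96*d + t^2*(6*d - 18) + t*(20*d^2 - 84*d + 72)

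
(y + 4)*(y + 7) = y^2 + 11*y + 28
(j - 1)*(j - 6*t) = j^2 - 6*j*t - j + 6*t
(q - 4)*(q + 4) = q^2 - 16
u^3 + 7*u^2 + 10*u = u*(u + 2)*(u + 5)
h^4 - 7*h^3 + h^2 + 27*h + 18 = (h - 6)*(h - 3)*(h + 1)^2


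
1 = 1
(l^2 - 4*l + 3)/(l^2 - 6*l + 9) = (l - 1)/(l - 3)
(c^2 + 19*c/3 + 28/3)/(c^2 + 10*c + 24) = (c + 7/3)/(c + 6)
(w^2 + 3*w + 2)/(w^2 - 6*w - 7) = (w + 2)/(w - 7)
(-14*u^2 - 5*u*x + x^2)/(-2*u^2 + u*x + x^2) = (-7*u + x)/(-u + x)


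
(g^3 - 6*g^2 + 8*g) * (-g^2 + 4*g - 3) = -g^5 + 10*g^4 - 35*g^3 + 50*g^2 - 24*g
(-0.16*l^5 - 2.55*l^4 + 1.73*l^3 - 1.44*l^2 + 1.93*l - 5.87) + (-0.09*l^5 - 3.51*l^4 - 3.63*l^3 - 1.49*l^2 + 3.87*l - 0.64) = -0.25*l^5 - 6.06*l^4 - 1.9*l^3 - 2.93*l^2 + 5.8*l - 6.51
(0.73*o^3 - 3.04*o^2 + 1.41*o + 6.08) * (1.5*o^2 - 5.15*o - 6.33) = 1.095*o^5 - 8.3195*o^4 + 13.1501*o^3 + 21.1017*o^2 - 40.2373*o - 38.4864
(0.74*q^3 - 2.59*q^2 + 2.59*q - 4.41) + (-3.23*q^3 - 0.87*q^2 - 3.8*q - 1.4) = -2.49*q^3 - 3.46*q^2 - 1.21*q - 5.81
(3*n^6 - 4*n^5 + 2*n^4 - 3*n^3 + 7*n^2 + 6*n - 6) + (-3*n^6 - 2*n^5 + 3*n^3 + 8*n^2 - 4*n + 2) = -6*n^5 + 2*n^4 + 15*n^2 + 2*n - 4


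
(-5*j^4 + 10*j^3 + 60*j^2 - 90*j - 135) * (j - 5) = -5*j^5 + 35*j^4 + 10*j^3 - 390*j^2 + 315*j + 675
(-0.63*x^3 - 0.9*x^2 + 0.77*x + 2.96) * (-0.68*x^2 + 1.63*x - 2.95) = 0.4284*x^5 - 0.4149*x^4 - 0.1321*x^3 + 1.8973*x^2 + 2.5533*x - 8.732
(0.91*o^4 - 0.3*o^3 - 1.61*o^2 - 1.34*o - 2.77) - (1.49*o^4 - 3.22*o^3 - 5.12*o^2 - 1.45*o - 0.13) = -0.58*o^4 + 2.92*o^3 + 3.51*o^2 + 0.11*o - 2.64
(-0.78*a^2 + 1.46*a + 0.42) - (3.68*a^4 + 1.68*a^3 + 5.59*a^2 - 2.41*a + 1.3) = -3.68*a^4 - 1.68*a^3 - 6.37*a^2 + 3.87*a - 0.88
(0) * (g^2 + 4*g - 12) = 0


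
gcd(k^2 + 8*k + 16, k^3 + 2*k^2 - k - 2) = 1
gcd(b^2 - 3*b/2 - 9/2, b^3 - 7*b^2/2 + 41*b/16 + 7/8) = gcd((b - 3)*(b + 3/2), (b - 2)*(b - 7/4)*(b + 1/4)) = 1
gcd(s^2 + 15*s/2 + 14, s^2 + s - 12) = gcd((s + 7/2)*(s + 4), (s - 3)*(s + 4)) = s + 4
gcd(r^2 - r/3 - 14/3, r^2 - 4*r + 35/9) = r - 7/3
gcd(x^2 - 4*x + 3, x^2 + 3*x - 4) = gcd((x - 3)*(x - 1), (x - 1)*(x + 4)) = x - 1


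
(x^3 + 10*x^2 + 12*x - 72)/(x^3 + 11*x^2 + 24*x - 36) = (x - 2)/(x - 1)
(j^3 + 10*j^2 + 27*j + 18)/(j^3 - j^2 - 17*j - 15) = (j + 6)/(j - 5)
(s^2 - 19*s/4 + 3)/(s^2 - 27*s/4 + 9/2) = (s - 4)/(s - 6)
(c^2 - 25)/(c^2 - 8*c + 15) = (c + 5)/(c - 3)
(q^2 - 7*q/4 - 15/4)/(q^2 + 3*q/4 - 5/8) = 2*(q - 3)/(2*q - 1)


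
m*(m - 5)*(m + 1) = m^3 - 4*m^2 - 5*m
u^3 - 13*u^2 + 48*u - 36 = (u - 6)^2*(u - 1)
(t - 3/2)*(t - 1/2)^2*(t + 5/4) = t^4 - 5*t^3/4 - 11*t^2/8 + 29*t/16 - 15/32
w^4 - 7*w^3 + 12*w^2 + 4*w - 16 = (w - 4)*(w - 2)^2*(w + 1)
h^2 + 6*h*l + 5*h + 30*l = (h + 5)*(h + 6*l)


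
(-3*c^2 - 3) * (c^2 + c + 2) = -3*c^4 - 3*c^3 - 9*c^2 - 3*c - 6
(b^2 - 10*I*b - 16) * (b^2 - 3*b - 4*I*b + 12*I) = b^4 - 3*b^3 - 14*I*b^3 - 56*b^2 + 42*I*b^2 + 168*b + 64*I*b - 192*I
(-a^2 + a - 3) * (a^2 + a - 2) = -a^4 - 5*a + 6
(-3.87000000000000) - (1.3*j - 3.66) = -1.3*j - 0.21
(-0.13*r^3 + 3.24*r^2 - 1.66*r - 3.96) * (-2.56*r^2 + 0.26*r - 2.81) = 0.3328*r^5 - 8.3282*r^4 + 5.4573*r^3 + 0.601600000000001*r^2 + 3.635*r + 11.1276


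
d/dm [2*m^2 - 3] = 4*m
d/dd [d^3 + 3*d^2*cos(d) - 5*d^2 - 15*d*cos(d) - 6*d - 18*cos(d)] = -3*d^2*sin(d) + 3*d^2 + 15*d*sin(d) + 6*d*cos(d) - 10*d + 18*sin(d) - 15*cos(d) - 6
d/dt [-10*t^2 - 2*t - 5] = -20*t - 2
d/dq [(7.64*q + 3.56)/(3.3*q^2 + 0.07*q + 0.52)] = (-25.212*q^2 - 23.496*q + 3.7236)/(10.89*q^4 + 0.462*q^3 + 3.4369*q^2 + 0.0728*q + 0.2704)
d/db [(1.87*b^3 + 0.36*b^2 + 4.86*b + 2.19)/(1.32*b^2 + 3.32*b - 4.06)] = (2.4684*b^4 + 12.4168*b^3 - 27.9966*b^2 - 8.7048*b - 27.0024)/(1.7424*b^4 + 8.7648*b^3 + 0.304*b^2 - 26.9584*b + 16.4836)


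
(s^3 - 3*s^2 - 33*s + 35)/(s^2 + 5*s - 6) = (s^2 - 2*s - 35)/(s + 6)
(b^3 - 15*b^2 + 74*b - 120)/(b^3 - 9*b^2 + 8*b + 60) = (b - 4)/(b + 2)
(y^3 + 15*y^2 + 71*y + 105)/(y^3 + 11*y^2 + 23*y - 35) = (y + 3)/(y - 1)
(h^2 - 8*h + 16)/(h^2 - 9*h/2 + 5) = 2*(h^2 - 8*h + 16)/(2*h^2 - 9*h + 10)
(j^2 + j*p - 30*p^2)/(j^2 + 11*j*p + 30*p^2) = (j - 5*p)/(j + 5*p)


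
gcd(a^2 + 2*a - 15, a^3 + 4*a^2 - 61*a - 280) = a + 5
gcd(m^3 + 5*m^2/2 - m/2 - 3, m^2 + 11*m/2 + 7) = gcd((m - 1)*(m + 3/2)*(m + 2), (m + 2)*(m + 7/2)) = m + 2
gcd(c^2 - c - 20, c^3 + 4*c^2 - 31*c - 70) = c - 5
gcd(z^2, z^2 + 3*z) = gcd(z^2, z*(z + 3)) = z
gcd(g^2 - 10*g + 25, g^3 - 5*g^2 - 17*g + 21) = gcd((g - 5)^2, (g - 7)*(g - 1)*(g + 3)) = 1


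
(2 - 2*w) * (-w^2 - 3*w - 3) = 2*w^3 + 4*w^2 - 6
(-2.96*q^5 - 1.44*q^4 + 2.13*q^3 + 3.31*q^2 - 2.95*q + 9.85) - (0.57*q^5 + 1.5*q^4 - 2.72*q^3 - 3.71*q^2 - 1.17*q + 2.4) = -3.53*q^5 - 2.94*q^4 + 4.85*q^3 + 7.02*q^2 - 1.78*q + 7.45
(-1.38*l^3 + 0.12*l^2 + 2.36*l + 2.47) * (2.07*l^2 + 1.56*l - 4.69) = -2.8566*l^5 - 1.9044*l^4 + 11.5446*l^3 + 8.2317*l^2 - 7.2152*l - 11.5843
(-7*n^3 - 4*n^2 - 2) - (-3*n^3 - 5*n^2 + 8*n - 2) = -4*n^3 + n^2 - 8*n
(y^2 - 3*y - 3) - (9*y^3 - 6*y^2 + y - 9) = -9*y^3 + 7*y^2 - 4*y + 6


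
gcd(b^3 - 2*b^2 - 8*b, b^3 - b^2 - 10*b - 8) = b^2 - 2*b - 8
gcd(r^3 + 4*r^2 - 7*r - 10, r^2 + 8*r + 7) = r + 1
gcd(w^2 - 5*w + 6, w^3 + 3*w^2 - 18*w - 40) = 1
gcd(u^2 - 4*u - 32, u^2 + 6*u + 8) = u + 4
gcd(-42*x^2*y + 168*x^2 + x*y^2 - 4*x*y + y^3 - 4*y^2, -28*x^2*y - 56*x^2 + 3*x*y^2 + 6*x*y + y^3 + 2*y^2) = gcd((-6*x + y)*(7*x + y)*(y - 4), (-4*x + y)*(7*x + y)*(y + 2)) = 7*x + y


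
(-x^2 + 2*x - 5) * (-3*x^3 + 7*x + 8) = 3*x^5 - 6*x^4 + 8*x^3 + 6*x^2 - 19*x - 40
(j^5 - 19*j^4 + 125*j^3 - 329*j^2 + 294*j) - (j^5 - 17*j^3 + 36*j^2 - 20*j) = -19*j^4 + 142*j^3 - 365*j^2 + 314*j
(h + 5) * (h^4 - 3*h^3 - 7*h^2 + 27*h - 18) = h^5 + 2*h^4 - 22*h^3 - 8*h^2 + 117*h - 90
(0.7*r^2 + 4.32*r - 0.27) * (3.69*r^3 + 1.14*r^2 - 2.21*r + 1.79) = 2.583*r^5 + 16.7388*r^4 + 2.3815*r^3 - 8.602*r^2 + 8.3295*r - 0.4833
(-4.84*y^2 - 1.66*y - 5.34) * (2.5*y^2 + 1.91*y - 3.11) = -12.1*y^4 - 13.3944*y^3 - 1.4682*y^2 - 5.0368*y + 16.6074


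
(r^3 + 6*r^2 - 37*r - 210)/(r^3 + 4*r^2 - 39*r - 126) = (r + 5)/(r + 3)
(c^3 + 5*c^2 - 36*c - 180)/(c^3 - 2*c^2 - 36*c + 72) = (c + 5)/(c - 2)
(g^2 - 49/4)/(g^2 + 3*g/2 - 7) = (g - 7/2)/(g - 2)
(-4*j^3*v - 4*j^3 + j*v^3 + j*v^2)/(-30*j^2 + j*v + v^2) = j*(-4*j^2*v - 4*j^2 + v^3 + v^2)/(-30*j^2 + j*v + v^2)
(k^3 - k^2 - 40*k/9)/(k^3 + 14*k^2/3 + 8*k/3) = (9*k^2 - 9*k - 40)/(3*(3*k^2 + 14*k + 8))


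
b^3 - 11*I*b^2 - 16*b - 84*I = (b - 7*I)*(b - 6*I)*(b + 2*I)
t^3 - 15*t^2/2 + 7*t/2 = t*(t - 7)*(t - 1/2)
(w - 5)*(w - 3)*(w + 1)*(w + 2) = w^4 - 5*w^3 - 7*w^2 + 29*w + 30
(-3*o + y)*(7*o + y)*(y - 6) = -21*o^2*y + 126*o^2 + 4*o*y^2 - 24*o*y + y^3 - 6*y^2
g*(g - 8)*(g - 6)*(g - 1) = g^4 - 15*g^3 + 62*g^2 - 48*g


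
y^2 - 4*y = y*(y - 4)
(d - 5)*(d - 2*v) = d^2 - 2*d*v - 5*d + 10*v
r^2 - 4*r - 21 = (r - 7)*(r + 3)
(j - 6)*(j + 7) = j^2 + j - 42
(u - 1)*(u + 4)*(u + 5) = u^3 + 8*u^2 + 11*u - 20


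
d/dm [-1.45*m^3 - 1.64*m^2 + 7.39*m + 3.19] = -4.35*m^2 - 3.28*m + 7.39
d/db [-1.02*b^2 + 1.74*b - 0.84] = 1.74 - 2.04*b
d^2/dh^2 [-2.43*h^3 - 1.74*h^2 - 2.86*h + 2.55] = -14.58*h - 3.48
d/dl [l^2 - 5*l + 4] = 2*l - 5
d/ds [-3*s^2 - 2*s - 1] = -6*s - 2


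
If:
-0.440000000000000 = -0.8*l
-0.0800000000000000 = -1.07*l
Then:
No Solution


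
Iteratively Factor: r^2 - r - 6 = (r + 2)*(r - 3)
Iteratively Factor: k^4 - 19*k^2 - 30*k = (k - 5)*(k^3 + 5*k^2 + 6*k) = (k - 5)*(k + 3)*(k^2 + 2*k) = k*(k - 5)*(k + 3)*(k + 2)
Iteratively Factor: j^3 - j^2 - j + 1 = (j - 1)*(j^2 - 1) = (j - 1)*(j + 1)*(j - 1)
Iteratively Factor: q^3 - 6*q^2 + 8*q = (q - 2)*(q^2 - 4*q) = (q - 4)*(q - 2)*(q)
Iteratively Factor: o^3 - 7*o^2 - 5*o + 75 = (o - 5)*(o^2 - 2*o - 15) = (o - 5)*(o + 3)*(o - 5)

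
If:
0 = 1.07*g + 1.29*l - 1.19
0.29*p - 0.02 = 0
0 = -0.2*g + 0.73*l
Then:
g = 0.84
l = 0.23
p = 0.07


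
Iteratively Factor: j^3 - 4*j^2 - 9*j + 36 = (j - 3)*(j^2 - j - 12) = (j - 4)*(j - 3)*(j + 3)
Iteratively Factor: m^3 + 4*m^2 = (m + 4)*(m^2) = m*(m + 4)*(m)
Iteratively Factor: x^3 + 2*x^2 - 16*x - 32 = (x + 2)*(x^2 - 16) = (x + 2)*(x + 4)*(x - 4)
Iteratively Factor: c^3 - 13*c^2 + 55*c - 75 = (c - 5)*(c^2 - 8*c + 15) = (c - 5)*(c - 3)*(c - 5)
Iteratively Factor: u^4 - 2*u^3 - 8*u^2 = (u + 2)*(u^3 - 4*u^2) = u*(u + 2)*(u^2 - 4*u) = u^2*(u + 2)*(u - 4)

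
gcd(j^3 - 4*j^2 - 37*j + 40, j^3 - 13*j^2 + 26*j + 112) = j - 8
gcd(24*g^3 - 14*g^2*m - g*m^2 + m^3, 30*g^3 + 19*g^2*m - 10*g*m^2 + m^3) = 1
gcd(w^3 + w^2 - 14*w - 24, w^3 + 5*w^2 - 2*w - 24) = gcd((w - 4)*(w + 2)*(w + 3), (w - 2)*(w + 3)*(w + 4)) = w + 3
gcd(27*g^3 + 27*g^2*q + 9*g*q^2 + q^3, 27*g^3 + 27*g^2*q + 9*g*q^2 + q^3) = 27*g^3 + 27*g^2*q + 9*g*q^2 + q^3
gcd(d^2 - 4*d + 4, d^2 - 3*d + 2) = d - 2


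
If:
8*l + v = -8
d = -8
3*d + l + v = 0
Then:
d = -8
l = -32/7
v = 200/7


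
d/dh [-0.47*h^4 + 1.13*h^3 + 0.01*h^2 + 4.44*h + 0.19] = -1.88*h^3 + 3.39*h^2 + 0.02*h + 4.44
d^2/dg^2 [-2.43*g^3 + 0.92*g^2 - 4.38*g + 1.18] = 1.84 - 14.58*g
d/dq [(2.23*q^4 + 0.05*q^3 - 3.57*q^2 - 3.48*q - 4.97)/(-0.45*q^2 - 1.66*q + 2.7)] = (-2.007*q^5 - 11.1279*q^4 + 23.918*q^3 + 4.7652*q^2 - 23.751*q - 17.6462)/(0.2025*q^4 + 1.494*q^3 + 0.3256*q^2 - 8.964*q + 7.29)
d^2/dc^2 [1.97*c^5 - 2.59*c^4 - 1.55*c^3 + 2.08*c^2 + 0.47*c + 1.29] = 39.4*c^3 - 31.08*c^2 - 9.3*c + 4.16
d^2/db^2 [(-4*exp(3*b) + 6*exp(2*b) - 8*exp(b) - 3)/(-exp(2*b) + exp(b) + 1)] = (4*exp(6*b) - 12*exp(5*b) + 10*exp(4*b) + 34*exp(3*b) + 57*exp(2*b) - 17*exp(b) + 5)*exp(b)/(exp(6*b) - 3*exp(5*b) + 5*exp(3*b) - 3*exp(b) - 1)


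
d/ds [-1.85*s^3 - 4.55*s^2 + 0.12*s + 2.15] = -5.55*s^2 - 9.1*s + 0.12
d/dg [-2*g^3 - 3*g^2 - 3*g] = -6*g^2 - 6*g - 3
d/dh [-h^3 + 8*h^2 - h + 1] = -3*h^2 + 16*h - 1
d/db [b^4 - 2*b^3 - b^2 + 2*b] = 4*b^3 - 6*b^2 - 2*b + 2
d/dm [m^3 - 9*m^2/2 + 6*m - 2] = 3*m^2 - 9*m + 6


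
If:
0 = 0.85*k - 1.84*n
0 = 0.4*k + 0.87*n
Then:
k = 0.00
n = 0.00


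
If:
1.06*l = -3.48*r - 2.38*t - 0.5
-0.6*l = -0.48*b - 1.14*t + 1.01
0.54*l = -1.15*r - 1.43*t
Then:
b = 3.19285191356155 - 6.61500302938503*t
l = 0.870948197515904 - 3.39200242350803*t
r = 0.349288094516813*t - 0.40896697970312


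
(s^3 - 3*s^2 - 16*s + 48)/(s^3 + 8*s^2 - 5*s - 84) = (s - 4)/(s + 7)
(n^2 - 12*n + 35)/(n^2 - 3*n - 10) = (n - 7)/(n + 2)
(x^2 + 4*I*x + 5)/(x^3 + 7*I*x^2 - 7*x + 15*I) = 1/(x + 3*I)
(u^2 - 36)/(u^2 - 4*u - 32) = (36 - u^2)/(-u^2 + 4*u + 32)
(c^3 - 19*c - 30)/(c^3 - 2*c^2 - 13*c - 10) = (c + 3)/(c + 1)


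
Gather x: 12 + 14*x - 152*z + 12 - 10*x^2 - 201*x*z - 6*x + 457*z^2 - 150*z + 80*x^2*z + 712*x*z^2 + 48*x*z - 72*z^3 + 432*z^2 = x^2*(80*z - 10) + x*(712*z^2 - 153*z + 8) - 72*z^3 + 889*z^2 - 302*z + 24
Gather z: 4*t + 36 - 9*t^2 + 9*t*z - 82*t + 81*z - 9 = -9*t^2 - 78*t + z*(9*t + 81) + 27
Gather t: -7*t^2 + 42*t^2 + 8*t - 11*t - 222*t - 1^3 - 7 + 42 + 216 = 35*t^2 - 225*t + 250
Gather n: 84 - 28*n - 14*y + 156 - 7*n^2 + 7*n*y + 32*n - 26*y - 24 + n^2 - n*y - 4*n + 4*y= -6*n^2 + 6*n*y - 36*y + 216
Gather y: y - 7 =y - 7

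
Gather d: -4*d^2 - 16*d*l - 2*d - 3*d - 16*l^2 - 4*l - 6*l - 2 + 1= -4*d^2 + d*(-16*l - 5) - 16*l^2 - 10*l - 1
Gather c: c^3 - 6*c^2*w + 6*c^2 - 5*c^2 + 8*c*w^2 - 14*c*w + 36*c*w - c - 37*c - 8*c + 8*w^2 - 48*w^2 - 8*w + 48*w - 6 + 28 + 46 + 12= c^3 + c^2*(1 - 6*w) + c*(8*w^2 + 22*w - 46) - 40*w^2 + 40*w + 80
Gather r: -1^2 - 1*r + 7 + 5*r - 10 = 4*r - 4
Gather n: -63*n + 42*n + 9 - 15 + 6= -21*n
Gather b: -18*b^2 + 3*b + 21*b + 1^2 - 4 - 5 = -18*b^2 + 24*b - 8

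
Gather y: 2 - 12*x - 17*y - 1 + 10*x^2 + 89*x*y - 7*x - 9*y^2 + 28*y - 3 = 10*x^2 - 19*x - 9*y^2 + y*(89*x + 11) - 2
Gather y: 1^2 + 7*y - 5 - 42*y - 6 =-35*y - 10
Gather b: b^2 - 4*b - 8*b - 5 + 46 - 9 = b^2 - 12*b + 32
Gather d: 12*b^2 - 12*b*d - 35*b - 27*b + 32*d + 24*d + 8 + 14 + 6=12*b^2 - 62*b + d*(56 - 12*b) + 28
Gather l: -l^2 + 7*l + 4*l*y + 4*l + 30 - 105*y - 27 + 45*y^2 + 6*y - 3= -l^2 + l*(4*y + 11) + 45*y^2 - 99*y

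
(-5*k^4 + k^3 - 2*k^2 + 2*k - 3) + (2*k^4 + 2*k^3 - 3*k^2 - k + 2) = -3*k^4 + 3*k^3 - 5*k^2 + k - 1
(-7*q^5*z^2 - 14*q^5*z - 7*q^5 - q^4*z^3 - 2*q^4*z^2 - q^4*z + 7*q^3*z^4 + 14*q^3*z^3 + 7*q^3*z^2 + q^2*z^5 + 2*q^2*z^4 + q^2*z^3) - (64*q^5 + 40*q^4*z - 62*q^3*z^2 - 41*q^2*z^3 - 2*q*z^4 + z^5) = -7*q^5*z^2 - 14*q^5*z - 71*q^5 - q^4*z^3 - 2*q^4*z^2 - 41*q^4*z + 7*q^3*z^4 + 14*q^3*z^3 + 69*q^3*z^2 + q^2*z^5 + 2*q^2*z^4 + 42*q^2*z^3 + 2*q*z^4 - z^5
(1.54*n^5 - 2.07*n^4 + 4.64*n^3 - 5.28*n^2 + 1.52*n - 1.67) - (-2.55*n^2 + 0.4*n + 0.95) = 1.54*n^5 - 2.07*n^4 + 4.64*n^3 - 2.73*n^2 + 1.12*n - 2.62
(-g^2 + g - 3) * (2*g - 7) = -2*g^3 + 9*g^2 - 13*g + 21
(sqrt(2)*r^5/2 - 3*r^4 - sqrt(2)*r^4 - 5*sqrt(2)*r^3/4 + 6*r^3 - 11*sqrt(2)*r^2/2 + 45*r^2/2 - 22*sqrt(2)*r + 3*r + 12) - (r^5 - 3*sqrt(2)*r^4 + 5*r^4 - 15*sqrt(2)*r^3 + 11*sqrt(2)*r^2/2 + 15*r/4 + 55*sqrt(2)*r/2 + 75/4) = -r^5 + sqrt(2)*r^5/2 - 8*r^4 + 2*sqrt(2)*r^4 + 6*r^3 + 55*sqrt(2)*r^3/4 - 11*sqrt(2)*r^2 + 45*r^2/2 - 99*sqrt(2)*r/2 - 3*r/4 - 27/4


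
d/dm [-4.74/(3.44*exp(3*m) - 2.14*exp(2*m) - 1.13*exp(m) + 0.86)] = (48.9168*exp(2*m) - 20.2872*exp(m) - 5.3562)*exp(m)/(3.44*exp(3*m) - 2.14*exp(2*m) - 1.13*exp(m) + 0.86)^2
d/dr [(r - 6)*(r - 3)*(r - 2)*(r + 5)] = 4*r^3 - 18*r^2 - 38*r + 144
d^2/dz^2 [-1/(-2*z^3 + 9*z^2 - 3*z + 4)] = 6*((3 - 2*z)*(2*z^3 - 9*z^2 + 3*z - 4) + 3*(2*z^2 - 6*z + 1)^2)/(2*z^3 - 9*z^2 + 3*z - 4)^3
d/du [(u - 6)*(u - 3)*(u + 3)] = 3*u^2 - 12*u - 9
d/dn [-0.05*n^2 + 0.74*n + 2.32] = 0.74 - 0.1*n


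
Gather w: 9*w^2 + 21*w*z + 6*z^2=9*w^2 + 21*w*z + 6*z^2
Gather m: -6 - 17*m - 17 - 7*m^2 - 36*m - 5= -7*m^2 - 53*m - 28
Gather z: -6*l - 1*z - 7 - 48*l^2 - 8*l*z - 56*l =-48*l^2 - 62*l + z*(-8*l - 1) - 7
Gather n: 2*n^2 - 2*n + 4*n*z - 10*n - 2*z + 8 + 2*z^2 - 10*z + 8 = 2*n^2 + n*(4*z - 12) + 2*z^2 - 12*z + 16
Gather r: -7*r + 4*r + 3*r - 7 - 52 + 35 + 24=0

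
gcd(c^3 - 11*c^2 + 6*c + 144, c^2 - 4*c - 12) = c - 6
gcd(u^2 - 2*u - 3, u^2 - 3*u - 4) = u + 1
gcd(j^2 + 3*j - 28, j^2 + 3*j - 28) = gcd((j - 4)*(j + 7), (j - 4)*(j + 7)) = j^2 + 3*j - 28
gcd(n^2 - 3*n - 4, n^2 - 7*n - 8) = n + 1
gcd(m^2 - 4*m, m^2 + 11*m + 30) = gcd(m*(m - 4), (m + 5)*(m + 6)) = 1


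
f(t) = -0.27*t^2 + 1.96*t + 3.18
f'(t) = 1.96 - 0.54*t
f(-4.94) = -13.09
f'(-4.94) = 4.63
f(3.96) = 6.71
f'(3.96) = -0.18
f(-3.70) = -7.77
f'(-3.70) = 3.96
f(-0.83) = 1.37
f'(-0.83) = 2.41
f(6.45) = 4.59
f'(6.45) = -1.52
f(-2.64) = -3.88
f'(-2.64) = 3.39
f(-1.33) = 0.10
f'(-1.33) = 2.68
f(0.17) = 3.51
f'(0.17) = 1.87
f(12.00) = -12.18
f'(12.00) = -4.52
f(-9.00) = -36.33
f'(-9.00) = 6.82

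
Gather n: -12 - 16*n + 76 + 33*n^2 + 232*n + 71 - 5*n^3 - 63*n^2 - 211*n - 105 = -5*n^3 - 30*n^2 + 5*n + 30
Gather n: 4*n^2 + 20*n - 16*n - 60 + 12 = 4*n^2 + 4*n - 48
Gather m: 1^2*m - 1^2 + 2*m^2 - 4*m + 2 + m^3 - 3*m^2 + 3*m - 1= m^3 - m^2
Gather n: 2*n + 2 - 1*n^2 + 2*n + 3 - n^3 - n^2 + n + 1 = -n^3 - 2*n^2 + 5*n + 6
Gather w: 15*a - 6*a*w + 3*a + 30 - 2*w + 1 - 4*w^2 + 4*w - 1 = 18*a - 4*w^2 + w*(2 - 6*a) + 30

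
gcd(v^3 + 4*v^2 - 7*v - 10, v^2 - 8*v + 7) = 1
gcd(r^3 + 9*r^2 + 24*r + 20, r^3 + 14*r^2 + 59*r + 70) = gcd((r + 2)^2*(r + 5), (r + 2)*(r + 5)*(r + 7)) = r^2 + 7*r + 10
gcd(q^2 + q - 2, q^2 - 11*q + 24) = 1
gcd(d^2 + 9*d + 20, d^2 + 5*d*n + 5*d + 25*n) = d + 5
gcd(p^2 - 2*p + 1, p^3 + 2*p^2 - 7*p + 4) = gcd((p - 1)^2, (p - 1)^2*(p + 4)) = p^2 - 2*p + 1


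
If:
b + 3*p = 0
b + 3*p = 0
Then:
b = -3*p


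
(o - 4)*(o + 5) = o^2 + o - 20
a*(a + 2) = a^2 + 2*a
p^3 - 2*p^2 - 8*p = p*(p - 4)*(p + 2)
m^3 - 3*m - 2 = (m - 2)*(m + 1)^2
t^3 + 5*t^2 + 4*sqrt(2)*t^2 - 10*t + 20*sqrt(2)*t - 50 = (t + 5)*(t - sqrt(2))*(t + 5*sqrt(2))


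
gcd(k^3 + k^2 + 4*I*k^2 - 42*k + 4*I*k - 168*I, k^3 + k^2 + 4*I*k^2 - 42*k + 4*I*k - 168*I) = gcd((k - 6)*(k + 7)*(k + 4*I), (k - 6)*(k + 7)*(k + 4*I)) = k^3 + k^2*(1 + 4*I) + k*(-42 + 4*I) - 168*I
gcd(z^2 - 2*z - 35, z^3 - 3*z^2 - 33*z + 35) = z^2 - 2*z - 35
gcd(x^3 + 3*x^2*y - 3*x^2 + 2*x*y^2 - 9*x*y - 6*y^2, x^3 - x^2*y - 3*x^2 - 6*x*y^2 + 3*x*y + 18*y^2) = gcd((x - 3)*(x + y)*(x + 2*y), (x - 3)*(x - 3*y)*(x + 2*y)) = x^2 + 2*x*y - 3*x - 6*y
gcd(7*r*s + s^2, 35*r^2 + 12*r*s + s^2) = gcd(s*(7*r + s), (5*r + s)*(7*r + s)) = 7*r + s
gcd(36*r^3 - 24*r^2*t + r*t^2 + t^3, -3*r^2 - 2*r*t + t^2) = 3*r - t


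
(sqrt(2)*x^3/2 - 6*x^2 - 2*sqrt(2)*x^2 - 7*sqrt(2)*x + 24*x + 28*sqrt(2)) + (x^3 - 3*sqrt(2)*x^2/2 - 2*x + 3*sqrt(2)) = sqrt(2)*x^3/2 + x^3 - 6*x^2 - 7*sqrt(2)*x^2/2 - 7*sqrt(2)*x + 22*x + 31*sqrt(2)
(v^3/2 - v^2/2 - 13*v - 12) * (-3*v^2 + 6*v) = -3*v^5/2 + 9*v^4/2 + 36*v^3 - 42*v^2 - 72*v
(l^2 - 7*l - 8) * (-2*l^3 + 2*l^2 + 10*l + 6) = -2*l^5 + 16*l^4 + 12*l^3 - 80*l^2 - 122*l - 48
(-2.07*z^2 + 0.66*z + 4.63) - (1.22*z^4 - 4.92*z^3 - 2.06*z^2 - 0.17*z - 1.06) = -1.22*z^4 + 4.92*z^3 - 0.00999999999999979*z^2 + 0.83*z + 5.69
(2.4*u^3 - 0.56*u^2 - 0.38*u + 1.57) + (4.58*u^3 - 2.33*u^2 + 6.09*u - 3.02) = 6.98*u^3 - 2.89*u^2 + 5.71*u - 1.45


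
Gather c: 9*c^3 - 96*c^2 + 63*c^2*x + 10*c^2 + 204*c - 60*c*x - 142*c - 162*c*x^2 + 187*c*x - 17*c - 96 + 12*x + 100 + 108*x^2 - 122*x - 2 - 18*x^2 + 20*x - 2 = 9*c^3 + c^2*(63*x - 86) + c*(-162*x^2 + 127*x + 45) + 90*x^2 - 90*x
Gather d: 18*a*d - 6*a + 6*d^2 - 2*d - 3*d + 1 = -6*a + 6*d^2 + d*(18*a - 5) + 1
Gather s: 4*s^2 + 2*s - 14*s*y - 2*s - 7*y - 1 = 4*s^2 - 14*s*y - 7*y - 1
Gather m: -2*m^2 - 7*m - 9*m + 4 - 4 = -2*m^2 - 16*m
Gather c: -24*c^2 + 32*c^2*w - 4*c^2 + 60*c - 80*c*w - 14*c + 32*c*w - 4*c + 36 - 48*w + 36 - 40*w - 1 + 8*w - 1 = c^2*(32*w - 28) + c*(42 - 48*w) - 80*w + 70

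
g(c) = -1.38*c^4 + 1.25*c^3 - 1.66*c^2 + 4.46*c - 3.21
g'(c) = -5.52*c^3 + 3.75*c^2 - 3.32*c + 4.46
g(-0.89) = -10.24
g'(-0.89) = 14.28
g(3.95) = -270.40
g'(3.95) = -290.34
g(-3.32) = -249.72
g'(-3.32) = 258.82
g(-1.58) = -27.93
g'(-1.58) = 40.84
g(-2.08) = -56.75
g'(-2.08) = 77.26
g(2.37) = -28.86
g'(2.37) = -55.83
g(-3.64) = -343.99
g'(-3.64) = 332.45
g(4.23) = -361.25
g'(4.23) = -360.28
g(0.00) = -3.21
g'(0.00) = 4.46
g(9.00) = -8240.46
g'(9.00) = -3745.75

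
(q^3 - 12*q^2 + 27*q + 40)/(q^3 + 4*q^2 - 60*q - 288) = (q^2 - 4*q - 5)/(q^2 + 12*q + 36)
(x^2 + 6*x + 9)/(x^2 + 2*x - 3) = (x + 3)/(x - 1)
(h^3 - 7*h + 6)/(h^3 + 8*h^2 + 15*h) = (h^2 - 3*h + 2)/(h*(h + 5))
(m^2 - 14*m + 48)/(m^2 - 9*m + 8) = (m - 6)/(m - 1)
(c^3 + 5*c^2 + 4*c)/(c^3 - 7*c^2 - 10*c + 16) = c*(c^2 + 5*c + 4)/(c^3 - 7*c^2 - 10*c + 16)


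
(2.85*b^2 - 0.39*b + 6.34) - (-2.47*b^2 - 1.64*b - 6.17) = 5.32*b^2 + 1.25*b + 12.51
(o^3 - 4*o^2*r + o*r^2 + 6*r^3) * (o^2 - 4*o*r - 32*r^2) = o^5 - 8*o^4*r - 15*o^3*r^2 + 130*o^2*r^3 - 56*o*r^4 - 192*r^5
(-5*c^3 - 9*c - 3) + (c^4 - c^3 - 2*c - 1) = c^4 - 6*c^3 - 11*c - 4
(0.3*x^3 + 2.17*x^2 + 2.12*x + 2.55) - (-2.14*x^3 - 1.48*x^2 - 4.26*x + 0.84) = 2.44*x^3 + 3.65*x^2 + 6.38*x + 1.71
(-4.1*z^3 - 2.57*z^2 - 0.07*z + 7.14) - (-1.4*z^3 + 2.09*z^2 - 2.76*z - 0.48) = -2.7*z^3 - 4.66*z^2 + 2.69*z + 7.62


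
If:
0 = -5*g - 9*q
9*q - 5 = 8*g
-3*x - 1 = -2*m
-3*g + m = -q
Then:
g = -5/13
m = -160/117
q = 25/117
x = -437/351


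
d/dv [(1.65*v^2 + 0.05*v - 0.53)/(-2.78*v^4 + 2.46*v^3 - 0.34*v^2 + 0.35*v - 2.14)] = (9.174*v^5 - 3.642*v^4 - 6.1396*v^3 + 4.5059*v^2 - 7.4224*v + 0.0785)/(7.7284*v^8 - 13.6776*v^7 + 7.942*v^6 - 3.6188*v^5 + 13.736*v^4 - 10.7668*v^3 + 1.5777*v^2 - 1.498*v + 4.5796)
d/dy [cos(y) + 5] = -sin(y)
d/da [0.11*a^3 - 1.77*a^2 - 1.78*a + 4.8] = 0.33*a^2 - 3.54*a - 1.78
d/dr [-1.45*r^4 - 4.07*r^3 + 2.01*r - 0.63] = -5.8*r^3 - 12.21*r^2 + 2.01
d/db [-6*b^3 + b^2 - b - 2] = -18*b^2 + 2*b - 1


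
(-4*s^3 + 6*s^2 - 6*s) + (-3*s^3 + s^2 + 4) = -7*s^3 + 7*s^2 - 6*s + 4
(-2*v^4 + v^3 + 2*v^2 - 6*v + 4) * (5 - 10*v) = 20*v^5 - 20*v^4 - 15*v^3 + 70*v^2 - 70*v + 20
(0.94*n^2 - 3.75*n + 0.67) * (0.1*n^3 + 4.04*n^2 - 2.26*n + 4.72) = 0.094*n^5 + 3.4226*n^4 - 17.2074*n^3 + 15.6186*n^2 - 19.2142*n + 3.1624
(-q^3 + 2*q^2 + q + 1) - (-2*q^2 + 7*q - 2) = -q^3 + 4*q^2 - 6*q + 3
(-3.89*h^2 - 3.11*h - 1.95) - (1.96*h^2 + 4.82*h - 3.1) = -5.85*h^2 - 7.93*h + 1.15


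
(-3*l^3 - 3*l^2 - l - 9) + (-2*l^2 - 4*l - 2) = -3*l^3 - 5*l^2 - 5*l - 11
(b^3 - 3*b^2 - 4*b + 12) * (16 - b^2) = -b^5 + 3*b^4 + 20*b^3 - 60*b^2 - 64*b + 192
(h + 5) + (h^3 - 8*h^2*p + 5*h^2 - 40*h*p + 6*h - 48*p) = h^3 - 8*h^2*p + 5*h^2 - 40*h*p + 7*h - 48*p + 5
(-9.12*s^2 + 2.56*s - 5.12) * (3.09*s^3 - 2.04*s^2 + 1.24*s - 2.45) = -28.1808*s^5 + 26.5152*s^4 - 32.352*s^3 + 35.9632*s^2 - 12.6208*s + 12.544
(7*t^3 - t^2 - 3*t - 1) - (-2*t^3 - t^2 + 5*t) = 9*t^3 - 8*t - 1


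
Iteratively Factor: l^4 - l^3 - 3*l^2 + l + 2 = (l + 1)*(l^3 - 2*l^2 - l + 2) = (l - 1)*(l + 1)*(l^2 - l - 2) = (l - 2)*(l - 1)*(l + 1)*(l + 1)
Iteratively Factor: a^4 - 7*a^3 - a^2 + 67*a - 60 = (a - 5)*(a^3 - 2*a^2 - 11*a + 12) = (a - 5)*(a - 1)*(a^2 - a - 12) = (a - 5)*(a - 4)*(a - 1)*(a + 3)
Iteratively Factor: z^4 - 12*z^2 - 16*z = (z)*(z^3 - 12*z - 16) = z*(z + 2)*(z^2 - 2*z - 8) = z*(z - 4)*(z + 2)*(z + 2)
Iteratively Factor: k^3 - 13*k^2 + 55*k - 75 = (k - 5)*(k^2 - 8*k + 15) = (k - 5)^2*(k - 3)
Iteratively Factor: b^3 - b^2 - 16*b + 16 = (b - 1)*(b^2 - 16) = (b - 1)*(b + 4)*(b - 4)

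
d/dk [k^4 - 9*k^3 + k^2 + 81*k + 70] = 4*k^3 - 27*k^2 + 2*k + 81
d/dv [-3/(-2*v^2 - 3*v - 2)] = 3*(-4*v - 3)/(2*v^2 + 3*v + 2)^2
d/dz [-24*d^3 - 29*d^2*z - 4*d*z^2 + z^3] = -29*d^2 - 8*d*z + 3*z^2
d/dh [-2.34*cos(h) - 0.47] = 2.34*sin(h)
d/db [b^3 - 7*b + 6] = 3*b^2 - 7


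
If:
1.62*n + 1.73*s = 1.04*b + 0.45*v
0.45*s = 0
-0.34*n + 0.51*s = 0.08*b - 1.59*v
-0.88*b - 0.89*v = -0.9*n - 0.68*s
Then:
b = 0.00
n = 0.00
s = 0.00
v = 0.00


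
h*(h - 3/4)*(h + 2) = h^3 + 5*h^2/4 - 3*h/2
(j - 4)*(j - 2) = j^2 - 6*j + 8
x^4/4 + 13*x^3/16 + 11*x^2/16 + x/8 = x*(x/4 + 1/4)*(x + 1/4)*(x + 2)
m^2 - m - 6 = (m - 3)*(m + 2)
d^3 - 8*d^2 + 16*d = d*(d - 4)^2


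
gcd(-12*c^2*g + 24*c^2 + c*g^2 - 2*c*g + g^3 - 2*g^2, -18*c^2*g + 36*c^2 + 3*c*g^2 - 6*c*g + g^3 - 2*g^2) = 3*c*g - 6*c - g^2 + 2*g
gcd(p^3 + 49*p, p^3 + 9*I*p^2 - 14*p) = p^2 + 7*I*p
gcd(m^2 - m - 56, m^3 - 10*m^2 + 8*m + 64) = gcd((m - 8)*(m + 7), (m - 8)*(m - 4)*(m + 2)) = m - 8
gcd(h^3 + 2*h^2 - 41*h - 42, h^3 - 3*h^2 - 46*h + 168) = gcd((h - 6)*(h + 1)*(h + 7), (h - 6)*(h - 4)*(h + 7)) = h^2 + h - 42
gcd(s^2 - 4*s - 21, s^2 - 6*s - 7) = s - 7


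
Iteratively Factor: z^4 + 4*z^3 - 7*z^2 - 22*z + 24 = (z - 2)*(z^3 + 6*z^2 + 5*z - 12) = (z - 2)*(z + 3)*(z^2 + 3*z - 4) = (z - 2)*(z + 3)*(z + 4)*(z - 1)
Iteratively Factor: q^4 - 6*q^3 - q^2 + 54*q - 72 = (q - 4)*(q^3 - 2*q^2 - 9*q + 18) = (q - 4)*(q - 2)*(q^2 - 9) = (q - 4)*(q - 3)*(q - 2)*(q + 3)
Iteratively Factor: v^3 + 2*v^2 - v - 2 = (v + 1)*(v^2 + v - 2) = (v + 1)*(v + 2)*(v - 1)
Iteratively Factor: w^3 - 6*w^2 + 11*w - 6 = (w - 3)*(w^2 - 3*w + 2) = (w - 3)*(w - 1)*(w - 2)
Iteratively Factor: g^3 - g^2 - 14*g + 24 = (g - 2)*(g^2 + g - 12) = (g - 3)*(g - 2)*(g + 4)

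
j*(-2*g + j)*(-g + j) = 2*g^2*j - 3*g*j^2 + j^3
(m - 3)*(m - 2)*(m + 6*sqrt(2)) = m^3 - 5*m^2 + 6*sqrt(2)*m^2 - 30*sqrt(2)*m + 6*m + 36*sqrt(2)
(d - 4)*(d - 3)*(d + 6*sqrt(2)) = d^3 - 7*d^2 + 6*sqrt(2)*d^2 - 42*sqrt(2)*d + 12*d + 72*sqrt(2)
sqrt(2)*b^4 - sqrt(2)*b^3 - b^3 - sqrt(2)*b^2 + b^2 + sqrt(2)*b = b*(b - 1)*(b - sqrt(2))*(sqrt(2)*b + 1)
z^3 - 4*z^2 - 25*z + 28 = (z - 7)*(z - 1)*(z + 4)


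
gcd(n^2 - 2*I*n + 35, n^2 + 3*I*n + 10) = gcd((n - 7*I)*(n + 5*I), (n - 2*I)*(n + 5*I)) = n + 5*I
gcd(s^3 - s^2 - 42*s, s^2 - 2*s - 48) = s + 6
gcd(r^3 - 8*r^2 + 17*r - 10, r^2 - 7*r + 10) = r^2 - 7*r + 10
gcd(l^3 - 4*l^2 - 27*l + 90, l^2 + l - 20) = l + 5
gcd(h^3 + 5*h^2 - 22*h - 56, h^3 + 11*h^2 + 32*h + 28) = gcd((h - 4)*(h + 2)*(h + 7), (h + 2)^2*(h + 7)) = h^2 + 9*h + 14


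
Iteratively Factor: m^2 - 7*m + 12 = (m - 3)*(m - 4)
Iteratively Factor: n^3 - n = (n + 1)*(n^2 - n) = n*(n + 1)*(n - 1)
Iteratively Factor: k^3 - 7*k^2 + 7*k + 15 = (k - 5)*(k^2 - 2*k - 3) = (k - 5)*(k + 1)*(k - 3)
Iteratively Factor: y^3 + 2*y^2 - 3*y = (y + 3)*(y^2 - y) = y*(y + 3)*(y - 1)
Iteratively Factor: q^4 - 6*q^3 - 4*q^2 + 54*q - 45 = (q - 1)*(q^3 - 5*q^2 - 9*q + 45) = (q - 5)*(q - 1)*(q^2 - 9) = (q - 5)*(q - 1)*(q + 3)*(q - 3)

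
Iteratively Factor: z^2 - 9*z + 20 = (z - 5)*(z - 4)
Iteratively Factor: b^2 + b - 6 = (b + 3)*(b - 2)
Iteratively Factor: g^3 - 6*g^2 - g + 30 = (g - 5)*(g^2 - g - 6) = (g - 5)*(g - 3)*(g + 2)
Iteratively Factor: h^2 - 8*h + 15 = (h - 5)*(h - 3)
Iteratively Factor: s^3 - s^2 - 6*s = (s + 2)*(s^2 - 3*s) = s*(s + 2)*(s - 3)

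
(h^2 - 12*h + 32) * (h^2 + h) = h^4 - 11*h^3 + 20*h^2 + 32*h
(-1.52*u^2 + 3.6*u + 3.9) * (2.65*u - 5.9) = -4.028*u^3 + 18.508*u^2 - 10.905*u - 23.01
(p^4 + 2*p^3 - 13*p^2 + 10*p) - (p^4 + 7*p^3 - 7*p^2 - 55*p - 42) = -5*p^3 - 6*p^2 + 65*p + 42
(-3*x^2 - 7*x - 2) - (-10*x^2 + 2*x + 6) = 7*x^2 - 9*x - 8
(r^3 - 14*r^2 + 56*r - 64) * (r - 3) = r^4 - 17*r^3 + 98*r^2 - 232*r + 192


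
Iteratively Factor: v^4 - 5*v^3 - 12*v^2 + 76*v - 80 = (v + 4)*(v^3 - 9*v^2 + 24*v - 20) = (v - 5)*(v + 4)*(v^2 - 4*v + 4) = (v - 5)*(v - 2)*(v + 4)*(v - 2)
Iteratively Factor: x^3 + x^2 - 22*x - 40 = (x + 4)*(x^2 - 3*x - 10) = (x - 5)*(x + 4)*(x + 2)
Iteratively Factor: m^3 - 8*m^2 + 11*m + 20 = (m + 1)*(m^2 - 9*m + 20) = (m - 5)*(m + 1)*(m - 4)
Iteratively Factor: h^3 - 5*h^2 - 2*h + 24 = (h - 4)*(h^2 - h - 6) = (h - 4)*(h + 2)*(h - 3)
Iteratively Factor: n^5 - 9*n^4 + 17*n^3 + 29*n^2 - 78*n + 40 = (n - 4)*(n^4 - 5*n^3 - 3*n^2 + 17*n - 10) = (n - 5)*(n - 4)*(n^3 - 3*n + 2) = (n - 5)*(n - 4)*(n - 1)*(n^2 + n - 2) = (n - 5)*(n - 4)*(n - 1)*(n + 2)*(n - 1)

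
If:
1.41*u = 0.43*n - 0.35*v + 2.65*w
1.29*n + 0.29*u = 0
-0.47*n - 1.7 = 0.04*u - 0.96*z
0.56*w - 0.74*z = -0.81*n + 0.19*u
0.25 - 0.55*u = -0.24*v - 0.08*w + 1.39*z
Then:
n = -1.26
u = 5.58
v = 17.95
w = 5.55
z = 1.39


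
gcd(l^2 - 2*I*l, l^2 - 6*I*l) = l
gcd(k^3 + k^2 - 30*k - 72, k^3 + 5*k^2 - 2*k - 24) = k^2 + 7*k + 12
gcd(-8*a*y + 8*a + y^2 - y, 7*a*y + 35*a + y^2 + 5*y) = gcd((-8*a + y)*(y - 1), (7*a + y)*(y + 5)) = 1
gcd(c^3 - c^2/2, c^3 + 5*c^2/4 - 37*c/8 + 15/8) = c - 1/2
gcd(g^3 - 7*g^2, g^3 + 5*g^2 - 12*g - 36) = 1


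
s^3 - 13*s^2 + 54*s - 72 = (s - 6)*(s - 4)*(s - 3)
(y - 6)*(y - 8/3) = y^2 - 26*y/3 + 16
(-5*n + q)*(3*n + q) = -15*n^2 - 2*n*q + q^2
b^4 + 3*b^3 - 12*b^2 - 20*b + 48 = (b - 2)^2*(b + 3)*(b + 4)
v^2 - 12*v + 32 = (v - 8)*(v - 4)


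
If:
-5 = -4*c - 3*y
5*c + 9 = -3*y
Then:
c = -14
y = 61/3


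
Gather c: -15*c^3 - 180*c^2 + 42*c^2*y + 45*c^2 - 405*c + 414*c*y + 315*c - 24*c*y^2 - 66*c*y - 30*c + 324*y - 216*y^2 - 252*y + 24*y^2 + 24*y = -15*c^3 + c^2*(42*y - 135) + c*(-24*y^2 + 348*y - 120) - 192*y^2 + 96*y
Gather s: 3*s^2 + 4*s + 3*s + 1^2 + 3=3*s^2 + 7*s + 4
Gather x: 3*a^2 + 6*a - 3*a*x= 3*a^2 - 3*a*x + 6*a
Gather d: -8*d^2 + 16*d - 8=-8*d^2 + 16*d - 8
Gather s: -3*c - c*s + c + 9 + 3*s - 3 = -2*c + s*(3 - c) + 6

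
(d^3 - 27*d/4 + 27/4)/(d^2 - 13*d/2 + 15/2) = (2*d^2 + 3*d - 9)/(2*(d - 5))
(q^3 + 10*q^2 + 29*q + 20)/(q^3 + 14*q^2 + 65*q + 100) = (q + 1)/(q + 5)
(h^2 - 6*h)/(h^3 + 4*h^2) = (h - 6)/(h*(h + 4))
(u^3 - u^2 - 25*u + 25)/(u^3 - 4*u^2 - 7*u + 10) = (u + 5)/(u + 2)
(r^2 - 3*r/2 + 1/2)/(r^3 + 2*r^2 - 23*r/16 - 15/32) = 16*(2*r^2 - 3*r + 1)/(32*r^3 + 64*r^2 - 46*r - 15)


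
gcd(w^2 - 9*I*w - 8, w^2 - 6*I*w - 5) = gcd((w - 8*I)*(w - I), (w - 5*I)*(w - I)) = w - I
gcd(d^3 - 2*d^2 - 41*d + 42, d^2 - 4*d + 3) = d - 1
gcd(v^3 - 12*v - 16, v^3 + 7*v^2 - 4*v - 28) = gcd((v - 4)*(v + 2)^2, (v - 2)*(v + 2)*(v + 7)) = v + 2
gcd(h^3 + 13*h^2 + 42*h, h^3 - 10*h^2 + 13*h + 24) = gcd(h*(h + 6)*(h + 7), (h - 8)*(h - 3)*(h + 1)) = 1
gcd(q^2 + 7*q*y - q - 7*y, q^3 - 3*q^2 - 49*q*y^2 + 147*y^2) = q + 7*y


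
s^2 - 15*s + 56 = (s - 8)*(s - 7)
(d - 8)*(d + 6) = d^2 - 2*d - 48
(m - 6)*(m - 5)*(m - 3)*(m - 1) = m^4 - 15*m^3 + 77*m^2 - 153*m + 90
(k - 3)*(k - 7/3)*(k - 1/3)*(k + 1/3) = k^4 - 16*k^3/3 + 62*k^2/9 + 16*k/27 - 7/9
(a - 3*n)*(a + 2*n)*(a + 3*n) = a^3 + 2*a^2*n - 9*a*n^2 - 18*n^3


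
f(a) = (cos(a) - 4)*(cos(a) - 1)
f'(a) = -(cos(a) - 4)*sin(a) - (cos(a) - 1)*sin(a) = (5 - 2*cos(a))*sin(a)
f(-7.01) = 0.82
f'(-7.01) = -2.33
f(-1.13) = 2.05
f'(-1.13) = -3.75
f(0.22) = 0.07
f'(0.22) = 0.67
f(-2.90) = 9.80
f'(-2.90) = -1.66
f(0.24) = 0.09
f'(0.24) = 0.73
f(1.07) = 1.83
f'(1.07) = 3.54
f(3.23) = 9.97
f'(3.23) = -0.62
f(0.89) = 1.25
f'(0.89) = 2.91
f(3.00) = 9.93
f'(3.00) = 0.99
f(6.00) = 0.12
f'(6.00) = -0.86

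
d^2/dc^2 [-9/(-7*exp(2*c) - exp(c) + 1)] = 9*(2*(14*exp(c) + 1)^2*exp(c) - (28*exp(c) + 1)*(7*exp(2*c) + exp(c) - 1))*exp(c)/(7*exp(2*c) + exp(c) - 1)^3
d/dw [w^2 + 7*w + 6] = 2*w + 7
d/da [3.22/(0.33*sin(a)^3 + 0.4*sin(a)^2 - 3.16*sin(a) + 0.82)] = (-3.1878*sin(a)^2 - 2.576*sin(a) + 10.1752)*cos(a)/(0.33*sin(a)^3 + 0.4*sin(a)^2 - 3.16*sin(a) + 0.82)^2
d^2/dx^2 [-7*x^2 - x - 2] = -14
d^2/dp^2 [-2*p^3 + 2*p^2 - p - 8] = 4 - 12*p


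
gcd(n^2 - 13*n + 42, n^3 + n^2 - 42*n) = n - 6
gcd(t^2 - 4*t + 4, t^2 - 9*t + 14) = t - 2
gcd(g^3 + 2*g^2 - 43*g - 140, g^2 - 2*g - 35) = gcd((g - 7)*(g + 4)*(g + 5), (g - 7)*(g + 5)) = g^2 - 2*g - 35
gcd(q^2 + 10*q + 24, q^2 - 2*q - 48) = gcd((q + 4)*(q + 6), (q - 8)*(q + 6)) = q + 6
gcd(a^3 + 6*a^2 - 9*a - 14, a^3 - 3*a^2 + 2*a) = a - 2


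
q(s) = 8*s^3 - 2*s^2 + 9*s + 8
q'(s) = 24*s^2 - 4*s + 9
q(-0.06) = 7.45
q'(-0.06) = 9.33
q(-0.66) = -1.11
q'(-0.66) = 22.09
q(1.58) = 48.78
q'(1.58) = 62.59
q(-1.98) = -79.76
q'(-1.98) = 111.01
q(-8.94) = -5948.44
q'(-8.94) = 1962.93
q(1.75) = 60.50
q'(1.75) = 75.50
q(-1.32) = -25.76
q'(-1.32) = 56.10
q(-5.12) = -1164.25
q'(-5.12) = 658.63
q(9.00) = 5759.00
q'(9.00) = 1917.00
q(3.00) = 233.00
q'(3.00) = 213.00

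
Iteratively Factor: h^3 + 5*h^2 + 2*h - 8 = (h + 2)*(h^2 + 3*h - 4) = (h - 1)*(h + 2)*(h + 4)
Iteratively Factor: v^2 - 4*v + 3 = (v - 3)*(v - 1)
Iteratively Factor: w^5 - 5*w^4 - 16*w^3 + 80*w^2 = (w)*(w^4 - 5*w^3 - 16*w^2 + 80*w) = w^2*(w^3 - 5*w^2 - 16*w + 80) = w^2*(w + 4)*(w^2 - 9*w + 20) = w^2*(w - 4)*(w + 4)*(w - 5)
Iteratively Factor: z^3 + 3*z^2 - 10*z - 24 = (z + 4)*(z^2 - z - 6) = (z - 3)*(z + 4)*(z + 2)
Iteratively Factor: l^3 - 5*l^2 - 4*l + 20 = (l - 5)*(l^2 - 4) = (l - 5)*(l + 2)*(l - 2)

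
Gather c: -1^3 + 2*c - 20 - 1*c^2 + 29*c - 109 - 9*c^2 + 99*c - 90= -10*c^2 + 130*c - 220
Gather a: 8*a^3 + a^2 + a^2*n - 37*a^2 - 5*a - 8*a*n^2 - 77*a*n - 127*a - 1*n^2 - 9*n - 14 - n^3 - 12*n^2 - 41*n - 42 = 8*a^3 + a^2*(n - 36) + a*(-8*n^2 - 77*n - 132) - n^3 - 13*n^2 - 50*n - 56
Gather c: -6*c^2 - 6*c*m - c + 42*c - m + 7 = -6*c^2 + c*(41 - 6*m) - m + 7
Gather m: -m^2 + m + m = -m^2 + 2*m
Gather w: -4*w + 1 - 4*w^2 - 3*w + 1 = -4*w^2 - 7*w + 2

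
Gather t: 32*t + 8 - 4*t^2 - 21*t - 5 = -4*t^2 + 11*t + 3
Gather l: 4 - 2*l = 4 - 2*l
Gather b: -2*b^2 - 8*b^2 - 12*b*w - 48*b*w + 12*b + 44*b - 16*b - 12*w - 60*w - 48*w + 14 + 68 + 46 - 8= -10*b^2 + b*(40 - 60*w) - 120*w + 120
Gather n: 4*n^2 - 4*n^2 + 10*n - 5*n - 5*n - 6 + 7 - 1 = 0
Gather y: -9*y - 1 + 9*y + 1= 0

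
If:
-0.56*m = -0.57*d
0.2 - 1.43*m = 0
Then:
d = 0.14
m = 0.14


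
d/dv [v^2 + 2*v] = 2*v + 2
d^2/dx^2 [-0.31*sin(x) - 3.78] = 0.31*sin(x)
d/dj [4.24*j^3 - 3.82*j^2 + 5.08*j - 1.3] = 12.72*j^2 - 7.64*j + 5.08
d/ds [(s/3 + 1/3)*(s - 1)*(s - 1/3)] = s^2 - 2*s/9 - 1/3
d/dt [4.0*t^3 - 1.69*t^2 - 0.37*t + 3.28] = 12.0*t^2 - 3.38*t - 0.37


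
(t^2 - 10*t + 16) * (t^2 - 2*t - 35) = t^4 - 12*t^3 + t^2 + 318*t - 560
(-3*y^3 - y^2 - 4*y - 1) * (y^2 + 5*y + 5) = -3*y^5 - 16*y^4 - 24*y^3 - 26*y^2 - 25*y - 5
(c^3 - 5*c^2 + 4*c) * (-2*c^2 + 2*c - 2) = -2*c^5 + 12*c^4 - 20*c^3 + 18*c^2 - 8*c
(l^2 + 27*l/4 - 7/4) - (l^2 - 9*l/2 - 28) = 45*l/4 + 105/4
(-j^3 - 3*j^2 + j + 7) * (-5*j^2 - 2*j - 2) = 5*j^5 + 17*j^4 + 3*j^3 - 31*j^2 - 16*j - 14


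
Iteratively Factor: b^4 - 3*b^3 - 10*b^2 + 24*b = (b)*(b^3 - 3*b^2 - 10*b + 24) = b*(b - 4)*(b^2 + b - 6) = b*(b - 4)*(b + 3)*(b - 2)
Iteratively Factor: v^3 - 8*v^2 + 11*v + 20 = (v + 1)*(v^2 - 9*v + 20) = (v - 5)*(v + 1)*(v - 4)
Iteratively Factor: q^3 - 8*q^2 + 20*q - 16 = (q - 4)*(q^2 - 4*q + 4) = (q - 4)*(q - 2)*(q - 2)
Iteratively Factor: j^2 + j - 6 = (j - 2)*(j + 3)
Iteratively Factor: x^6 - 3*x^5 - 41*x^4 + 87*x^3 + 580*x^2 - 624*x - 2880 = (x + 4)*(x^5 - 7*x^4 - 13*x^3 + 139*x^2 + 24*x - 720) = (x - 4)*(x + 4)*(x^4 - 3*x^3 - 25*x^2 + 39*x + 180) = (x - 4)^2*(x + 4)*(x^3 + x^2 - 21*x - 45) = (x - 5)*(x - 4)^2*(x + 4)*(x^2 + 6*x + 9) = (x - 5)*(x - 4)^2*(x + 3)*(x + 4)*(x + 3)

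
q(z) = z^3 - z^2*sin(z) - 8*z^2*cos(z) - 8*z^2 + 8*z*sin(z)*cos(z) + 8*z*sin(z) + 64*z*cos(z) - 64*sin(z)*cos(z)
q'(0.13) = 0.51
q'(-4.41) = 618.54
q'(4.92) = 135.35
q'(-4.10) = 437.13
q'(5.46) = 76.67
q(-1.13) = -9.36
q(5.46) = -0.33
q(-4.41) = -134.99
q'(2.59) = -132.81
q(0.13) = 0.02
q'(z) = 8*z^2*sin(z) - z^2*cos(z) + 3*z^2 - 8*z*sin(z)^2 - 66*z*sin(z) + 8*z*cos(z)^2 - 8*z*cos(z) - 16*z + 64*sin(z)^2 + 8*sin(z)*cos(z) + 8*sin(z) - 64*cos(z)^2 + 64*cos(z)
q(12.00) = 263.23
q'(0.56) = 5.76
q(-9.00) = -249.79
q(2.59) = -105.10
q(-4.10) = 29.67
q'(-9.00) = -265.06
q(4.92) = -59.43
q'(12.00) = -96.03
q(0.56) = 1.33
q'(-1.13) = 11.96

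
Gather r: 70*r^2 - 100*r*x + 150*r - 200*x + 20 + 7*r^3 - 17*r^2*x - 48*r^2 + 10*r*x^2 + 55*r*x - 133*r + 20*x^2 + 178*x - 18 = 7*r^3 + r^2*(22 - 17*x) + r*(10*x^2 - 45*x + 17) + 20*x^2 - 22*x + 2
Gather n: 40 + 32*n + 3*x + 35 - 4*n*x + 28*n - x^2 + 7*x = n*(60 - 4*x) - x^2 + 10*x + 75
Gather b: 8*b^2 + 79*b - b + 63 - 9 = 8*b^2 + 78*b + 54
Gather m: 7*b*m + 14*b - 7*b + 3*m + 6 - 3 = 7*b + m*(7*b + 3) + 3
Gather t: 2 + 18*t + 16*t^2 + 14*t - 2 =16*t^2 + 32*t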